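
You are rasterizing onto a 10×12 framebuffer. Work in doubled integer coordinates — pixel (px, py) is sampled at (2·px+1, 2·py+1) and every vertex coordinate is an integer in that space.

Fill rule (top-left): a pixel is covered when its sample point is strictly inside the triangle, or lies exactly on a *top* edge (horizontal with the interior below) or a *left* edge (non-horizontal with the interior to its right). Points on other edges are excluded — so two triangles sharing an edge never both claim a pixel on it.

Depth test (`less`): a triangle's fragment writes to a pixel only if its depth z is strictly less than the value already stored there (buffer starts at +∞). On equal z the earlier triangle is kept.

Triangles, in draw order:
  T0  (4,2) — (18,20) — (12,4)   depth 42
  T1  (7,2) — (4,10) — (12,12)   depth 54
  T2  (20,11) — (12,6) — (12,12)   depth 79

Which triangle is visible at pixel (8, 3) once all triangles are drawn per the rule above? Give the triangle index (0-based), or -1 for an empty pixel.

T0:
  2·area = 116  (B↔C swapped to make it positive)
  edge (4, 2)→(12, 4): d=(8,2) right/bottom  bias=-1
  edge (12, 4)→(18, 20): d=(6,16) right/bottom  bias=-1
  edge (18, 20)→(4, 2): d=(-14,-18) top-left  bias=+0
    (2,1)@(5, 3): e=[6,106,4] → X
    (3,1)@(7, 3): e=[2,74,40] → X
    (4,1)@(9, 3): e=[-2,42,76] → .
    (2,2)@(5, 5): e=[22,118,-24] → .
    (3,2)@(7, 5): e=[18,86,12] → X
    (4,2)@(9, 5): e=[14,54,48] → X
    (5,2)@(11, 5): e=[10,22,84] → X
    (6,2)@(13, 5): e=[6,-10,120] → .
    (3,3)@(7, 7): e=[34,98,-16] → .
    (4,3)@(9, 7): e=[30,66,20] → X
    (6,3)@(13, 7): e=[22,2,92] → X
    (7,3)@(15, 7): e=[18,-30,128] → .
    (5,5)@(11, 11): e=[58,58,0] → X  [on edge]
  covered (15 px):
    . . . . . . . . . .
    . . X X . . . . . .
    . . . X X X . . . .
    . . . . X X X . . .
    . . . . . X X . . .
    . . . . . X X . . .
    . . . . . . X X . .
    . . . . . . . X . .
    . . . . . . . . . .
    . . . . . . . . . .
    . . . . . . . . . .
    . . . . . . . . . .
T1:
  2·area = 70  (B↔C swapped to make it positive)
  edge (7, 2)→(12, 12): d=(5,10) right/bottom  bias=-1
  edge (12, 12)→(4, 10): d=(-8,-2) top-left  bias=+0
  edge (4, 10)→(7, 2): d=(3,-8) top-left  bias=+0
    (3,1)@(7, 3): e=[5,62,3] → X
    (4,1)@(9, 3): e=[-15,66,19] → .
    (3,2)@(7, 5): e=[15,46,9] → X
    (4,2)@(9, 5): e=[-5,50,25] → .
    (3,3)@(7, 7): e=[25,30,15] → X
    (4,3)@(9, 7): e=[5,34,31] → X
    (5,3)@(11, 7): e=[-15,38,47] → .
    (2,4)@(5, 9): e=[55,10,5] → X
    (5,4)@(11, 9): e=[-5,22,53] → .
    (2,5)@(5, 11): e=[65,-6,11] → .
    (3,5)@(7, 11): e=[45,-2,27] → .
    (4,5)@(9, 11): e=[25,2,43] → X
  covered (9 px):
    . . . . . . . . . .
    . . . X . . . . . .
    . . . X . . . . . .
    . . . X X . . . . .
    . . X X X . . . . .
    . . . . X X . . . .
    . . . . . . . . . .
    . . . . . . . . . .
    . . . . . . . . . .
    . . . . . . . . . .
    . . . . . . . . . .
    . . . . . . . . . .
T2:
  2·area = 48  (B↔C swapped to make it positive)
  edge (20, 11)→(12, 12): d=(-8,1) right/bottom  bias=-1
  edge (12, 12)→(12, 6): d=(0,-6) top-left  bias=+0
  edge (12, 6)→(20, 11): d=(8,5) right/bottom  bias=-1
    (6,3)@(13, 7): e=[39,6,3] → X
    (7,3)@(15, 7): e=[37,18,-7] → .
    (6,4)@(13, 9): e=[23,6,19] → X
    (7,4)@(15, 9): e=[21,18,9] → X
    (8,4)@(17, 9): e=[19,30,-1] → .
    (6,5)@(13, 11): e=[7,6,35] → X
    (8,5)@(17, 11): e=[3,30,15] → X
    (9,5)@(19, 11): e=[1,42,5] → X
    (6,6)@(13, 13): e=[-9,6,51] → .
    (7,6)@(15, 13): e=[-11,18,41] → .
    (8,6)@(17, 13): e=[-13,30,31] → .
    (9,6)@(19, 13): e=[-15,42,21] → .
  covered (7 px):
    . . . . . . . . . .
    . . . . . . . . . .
    . . . . . . . . . .
    . . . . . . X . . .
    . . . . . . X X . .
    . . . . . . X X X X
    . . . . . . . . . .
    . . . . . . . . . .
    . . . . . . . . . .
    . . . . . . . . . .
    . . . . . . . . . .
    . . . . . . . . . .

Z-buffer (winner per pixel, '.' = empty):
  . . . . . . . . . .
  . . 0 0 . . . . . .
  . . . 0 0 0 . . . .
  . . . 1 0 0 0 . . .
  . . 1 1 1 0 0 2 . .
  . . . . 1 0 0 2 2 2
  . . . . . . 0 0 . .
  . . . . . . . 0 . .
  . . . . . . . . . .
  . . . . . . . . . .
  . . . . . . . . . .
  . . . . . . . . . .

Answer: -1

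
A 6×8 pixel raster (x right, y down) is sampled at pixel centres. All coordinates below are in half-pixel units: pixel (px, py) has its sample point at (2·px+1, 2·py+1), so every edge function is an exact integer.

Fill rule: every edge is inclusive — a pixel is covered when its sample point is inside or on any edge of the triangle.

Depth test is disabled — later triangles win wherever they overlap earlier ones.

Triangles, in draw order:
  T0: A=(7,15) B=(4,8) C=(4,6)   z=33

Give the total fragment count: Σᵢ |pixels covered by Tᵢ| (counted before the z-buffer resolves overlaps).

T0:
  2·area = 6
  edge (7, 15)→(4, 8): d=(-3,-7) inclusive
  edge (4, 8)→(4, 6): d=(0,-2) inclusive
  edge (4, 6)→(7, 15): d=(3,9) inclusive
    (0,0)@(1, 1): e=[0,-6,12] → ·  [on edge]
    (1,1)@(3, 3): e=[8,-2,0] → ·  [on edge]
    (2,4)@(5, 9): e=[4,2,0] → █  [on edge]
    (3,4)@(7, 9): e=[18,6,-18] → ·
    (2,5)@(5, 11): e=[-2,2,6] → ·
    (3,7)@(7, 15): e=[0,6,0] → █  [on edge]
    (4,7)@(9, 15): e=[14,10,-18] → ·
  covered (2 px):
    · · · · · ·
    · · · · · ·
    · · · · · ·
    · · · · · ·
    · · █ · · ·
    · · · · · ·
    · · · · · ·
    · · · █ · ·

Result: 2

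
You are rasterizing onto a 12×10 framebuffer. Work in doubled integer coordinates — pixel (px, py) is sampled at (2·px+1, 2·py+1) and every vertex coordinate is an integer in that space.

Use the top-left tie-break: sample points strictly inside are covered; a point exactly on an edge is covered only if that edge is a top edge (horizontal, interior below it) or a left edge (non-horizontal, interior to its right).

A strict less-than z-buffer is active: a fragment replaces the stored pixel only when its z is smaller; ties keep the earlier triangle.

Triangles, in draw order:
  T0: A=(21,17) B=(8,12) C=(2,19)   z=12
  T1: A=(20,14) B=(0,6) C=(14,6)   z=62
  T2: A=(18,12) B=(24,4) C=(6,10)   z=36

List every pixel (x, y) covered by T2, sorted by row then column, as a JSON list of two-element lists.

T0:
  2·area = 121  (B↔C swapped to make it positive)
  edge (21, 17)→(2, 19): d=(-19,2) right/bottom  bias=-1
  edge (2, 19)→(8, 12): d=(6,-7) top-left  bias=+0
  edge (8, 12)→(21, 17): d=(13,5) right/bottom  bias=-1
    (4,6)@(9, 13): e=[100,13,8] → █
    (5,6)@(11, 13): e=[96,27,-2] → ·
    (3,7)@(7, 15): e=[66,11,44] → █
    (5,7)@(11, 15): e=[58,39,24] → █
    (6,7)@(13, 15): e=[54,53,14] → █
    (7,7)@(15, 15): e=[50,67,4] → █
    (8,7)@(17, 15): e=[46,81,-6] → ·
    (2,8)@(5, 17): e=[32,9,80] → █
    (8,8)@(17, 17): e=[8,93,20] → █
    (9,8)@(19, 17): e=[4,107,10] → █
    (10,8)@(21, 17): e=[0,121,0] → ·  [on edge]
    (2,9)@(5, 19): e=[-6,21,106] → ·
  covered (14 px):
    · · · · · · · · · · · ·
    · · · · · · · · · · · ·
    · · · · · · · · · · · ·
    · · · · · · · · · · · ·
    · · · · · · · · · · · ·
    · · · · · · · · · · · ·
    · · · · █ · · · · · · ·
    · · · █ █ █ █ █ · · · ·
    · · █ █ █ █ █ █ █ █ · ·
    · · · · · · · · · · · ·
T1:
  2·area = 112
  edge (20, 14)→(0, 6): d=(-20,-8) top-left  bias=+0
  edge (0, 6)→(14, 6): d=(14,0) top-left  bias=+0
  edge (14, 6)→(20, 14): d=(6,8) right/bottom  bias=-1
    (1,3)@(3, 7): e=[4,14,94] → █
    (2,3)@(5, 7): e=[20,14,78] → █
    (3,3)@(7, 7): e=[36,14,62] → █
    (4,3)@(9, 7): e=[52,14,46] → █
    (5,3)@(11, 7): e=[68,14,30] → █
    (6,3)@(13, 7): e=[84,14,14] → █
    (7,3)@(15, 7): e=[100,14,-2] → ·
    (1,4)@(3, 9): e=[-36,42,106] → ·
    (2,4)@(5, 9): e=[-20,42,90] → ·
    (3,4)@(7, 9): e=[-4,42,74] → ·
    (4,4)@(9, 9): e=[12,42,58] → █
    (7,4)@(15, 9): e=[60,42,10] → █
  covered (14 px):
    · · · · · · · · · · · ·
    · · · · · · · · · · · ·
    · · · · · · · · · · · ·
    · █ █ █ █ █ █ · · · · ·
    · · · · █ █ █ █ · · · ·
    · · · · · · █ █ █ · · ·
    · · · · · · · · · █ · ·
    · · · · · · · · · · · ·
    · · · · · · · · · · · ·
    · · · · · · · · · · · ·
T2:
  2·area = 108  (B↔C swapped to make it positive)
  edge (18, 12)→(6, 10): d=(-12,-2) top-left  bias=+0
  edge (6, 10)→(24, 4): d=(18,-6) top-left  bias=+0
  edge (24, 4)→(18, 12): d=(-6,8) right/bottom  bias=-1
    (10,2)@(21, 5): e=[90,0,18] → █  [on edge]
    (11,2)@(23, 5): e=[94,12,2] → █
    (7,3)@(15, 7): e=[54,0,54] → █  [on edge]
    (8,3)@(17, 7): e=[58,12,38] → █
    (9,3)@(19, 7): e=[62,24,22] → █
    (11,3)@(23, 7): e=[70,48,-10] → ·
    (4,4)@(9, 9): e=[18,0,90] → █  [on edge]
    (5,4)@(11, 9): e=[22,12,74] → █
    (6,4)@(13, 9): e=[26,24,58] → █
    (10,4)@(21, 9): e=[42,72,-6] → ·
    (1,5)@(3, 11): e=[-18,0,126] → ·  [on edge]
    (4,5)@(9, 11): e=[-6,36,78] → ·
  covered (15 px):
    · · · · · · · · · · · ·
    · · · · · · · · · · · ·
    · · · · · · · · · · █ █
    · · · · · · · █ █ █ █ ·
    · · · · █ █ █ █ █ █ · ·
    · · · · · · █ █ █ · · ·
    · · · · · · · · · · · ·
    · · · · · · · · · · · ·
    · · · · · · · · · · · ·
    · · · · · · · · · · · ·

Result: [[10,2],[11,2],[7,3],[8,3],[9,3],[10,3],[4,4],[5,4],[6,4],[7,4],[8,4],[9,4],[6,5],[7,5],[8,5]]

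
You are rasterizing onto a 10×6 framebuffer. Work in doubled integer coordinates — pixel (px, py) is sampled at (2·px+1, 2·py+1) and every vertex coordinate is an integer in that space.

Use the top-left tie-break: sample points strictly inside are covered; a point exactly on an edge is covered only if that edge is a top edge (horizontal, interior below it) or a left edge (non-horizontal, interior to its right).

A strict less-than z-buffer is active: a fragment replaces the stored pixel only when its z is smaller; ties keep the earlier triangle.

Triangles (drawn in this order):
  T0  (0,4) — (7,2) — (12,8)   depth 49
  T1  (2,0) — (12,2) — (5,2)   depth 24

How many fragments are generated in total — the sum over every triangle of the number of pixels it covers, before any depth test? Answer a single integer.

T0:
  2·area = 52
  edge (0, 4)→(7, 2): d=(7,-2) top-left  bias=+0
  edge (7, 2)→(12, 8): d=(5,6) right/bottom  bias=-1
  edge (12, 8)→(0, 4): d=(-12,-4) top-left  bias=+0
    (2,1)@(5, 3): e=[3,17,32] → X
    (3,1)@(7, 3): e=[7,5,40] → X
    (4,1)@(9, 3): e=[11,-7,48] → .
    (1,2)@(3, 5): e=[13,39,0] → X  [on edge]
    (4,2)@(9, 5): e=[25,3,24] → X
    (5,2)@(11, 5): e=[29,-9,32] → .
    (1,3)@(3, 7): e=[27,49,-24] → .
    (2,3)@(5, 7): e=[31,37,-16] → .
    (3,3)@(7, 7): e=[35,25,-8] → .
    (4,3)@(9, 7): e=[39,13,0] → X  [on edge]
    (5,3)@(11, 7): e=[43,1,8] → X
    (6,3)@(13, 7): e=[47,-11,16] → .
    (7,4)@(15, 9): e=[65,-13,0] → .  [on edge]
  covered (8 px):
    . . . . . . . . . .
    . . X X . . . . . .
    . X X X X . . . . .
    . . . . X X . . . .
    . . . . . . . . . .
    . . . . . . . . . .
T1:
  2·area = 14
  edge (2, 0)→(12, 2): d=(10,2) right/bottom  bias=-1
  edge (12, 2)→(5, 2): d=(-7,0) right/bottom  bias=-1
  edge (5, 2)→(2, 0): d=(-3,-2) top-left  bias=+0
    (2,0)@(5, 1): e=[4,7,3] → X
    (3,0)@(7, 1): e=[0,7,7] → .  [on edge]
    (2,1)@(5, 3): e=[24,-7,-3] → .
    (8,1)@(17, 3): e=[0,-7,21] → .  [on edge]
  covered (1 px):
    . . X . . . . . . .
    . . . . . . . . . .
    . . . . . . . . . .
    . . . . . . . . . .
    . . . . . . . . . .
    . . . . . . . . . .

Answer: 9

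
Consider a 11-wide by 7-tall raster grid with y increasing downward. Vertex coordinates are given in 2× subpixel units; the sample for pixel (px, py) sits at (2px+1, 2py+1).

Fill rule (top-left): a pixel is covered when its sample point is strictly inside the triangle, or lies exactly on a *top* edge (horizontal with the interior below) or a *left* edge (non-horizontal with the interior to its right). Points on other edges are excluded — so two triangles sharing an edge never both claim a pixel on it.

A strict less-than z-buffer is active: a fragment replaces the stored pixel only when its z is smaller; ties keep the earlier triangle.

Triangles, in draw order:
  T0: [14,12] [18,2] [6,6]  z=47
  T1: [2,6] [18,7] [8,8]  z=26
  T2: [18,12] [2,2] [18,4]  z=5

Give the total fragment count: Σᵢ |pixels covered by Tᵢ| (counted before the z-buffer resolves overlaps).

T0:
  2·area = 104  (B↔C swapped to make it positive)
  edge (14, 12)→(6, 6): d=(-8,-6) top-left  bias=+0
  edge (6, 6)→(18, 2): d=(12,-4) top-left  bias=+0
  edge (18, 2)→(14, 12): d=(-4,10) right/bottom  bias=-1
    (10,0)@(21, 1): e=[130,0,-26] → ·  [on edge]
    (7,1)@(15, 3): e=[78,0,26] → #  [on edge]
    (8,1)@(17, 3): e=[90,8,6] → #
    (9,1)@(19, 3): e=[102,16,-14] → ·
    (4,2)@(9, 5): e=[26,0,78] → #  [on edge]
    (5,2)@(11, 5): e=[38,8,58] → #
    (6,2)@(13, 5): e=[50,16,38] → #
    (8,2)@(17, 5): e=[74,32,-2] → ·
    (1,3)@(3, 7): e=[-26,0,130] → ·  [on edge]
    (4,3)@(9, 7): e=[10,24,70] → #
    (8,3)@(17, 7): e=[58,56,-10] → ·
    (4,4)@(9, 9): e=[-6,48,62] → ·
  covered (14 px):
    · · · · · · · · · · ·
    · · · · · · · # # · ·
    · · · · # # # # · · ·
    · · · · # # # # · · ·
    · · · · · # # # · · ·
    · · · · · · # · · · ·
    · · · · · · · · · · ·
T1:
  2·area = 26
  edge (2, 6)→(18, 7): d=(16,1) right/bottom  bias=-1
  edge (18, 7)→(8, 8): d=(-10,1) right/bottom  bias=-1
  edge (8, 8)→(2, 6): d=(-6,-2) top-left  bias=+0
    (2,3)@(5, 7): e=[13,13,0] → #  [on edge]
    (3,3)@(7, 7): e=[11,11,4] → #
    (4,3)@(9, 7): e=[9,9,8] → #
    (5,3)@(11, 7): e=[7,7,12] → #
    (6,3)@(13, 7): e=[5,5,16] → #
    (7,3)@(15, 7): e=[3,3,20] → #
    (8,3)@(17, 7): e=[1,1,24] → #
    (9,3)@(19, 7): e=[-1,-1,28] → ·
    (2,4)@(5, 9): e=[45,-7,-12] → ·
    (3,4)@(7, 9): e=[43,-9,-8] → ·
    (4,4)@(9, 9): e=[41,-11,-4] → ·
    (5,4)@(11, 9): e=[39,-13,0] → ·  [on edge]
    (8,5)@(17, 11): e=[65,-39,0] → ·  [on edge]
  covered (7 px):
    · · · · · · · · · · ·
    · · · · · · · · · · ·
    · · · · · · · · · · ·
    · · # # # # # # # · ·
    · · · · · · · · · · ·
    · · · · · · · · · · ·
    · · · · · · · · · · ·
T2:
  2·area = 128
  edge (18, 12)→(2, 2): d=(-16,-10) top-left  bias=+0
  edge (2, 2)→(18, 4): d=(16,2) right/bottom  bias=-1
  edge (18, 4)→(18, 12): d=(0,8) right/bottom  bias=-1
    (2,1)@(5, 3): e=[14,10,104] → #
    (3,1)@(7, 3): e=[34,6,88] → #
    (4,1)@(9, 3): e=[54,2,72] → #
    (5,1)@(11, 3): e=[74,-2,56] → ·
    (2,2)@(5, 5): e=[-18,42,104] → ·
    (3,2)@(7, 5): e=[2,38,88] → #
    (5,2)@(11, 5): e=[42,30,56] → #
    (6,2)@(13, 5): e=[62,26,40] → #
    (7,2)@(15, 5): e=[82,22,24] → #
    (8,2)@(17, 5): e=[102,18,8] → #
    (9,2)@(19, 5): e=[122,14,-8] → ·
    (3,3)@(7, 7): e=[-30,70,88] → ·
  covered (16 px):
    · · · · · · · · · · ·
    · · # # # · · · · · ·
    · · · # # # # # # · ·
    · · · · · # # # # · ·
    · · · · · · · # # · ·
    · · · · · · · · # · ·
    · · · · · · · · · · ·

Final: 37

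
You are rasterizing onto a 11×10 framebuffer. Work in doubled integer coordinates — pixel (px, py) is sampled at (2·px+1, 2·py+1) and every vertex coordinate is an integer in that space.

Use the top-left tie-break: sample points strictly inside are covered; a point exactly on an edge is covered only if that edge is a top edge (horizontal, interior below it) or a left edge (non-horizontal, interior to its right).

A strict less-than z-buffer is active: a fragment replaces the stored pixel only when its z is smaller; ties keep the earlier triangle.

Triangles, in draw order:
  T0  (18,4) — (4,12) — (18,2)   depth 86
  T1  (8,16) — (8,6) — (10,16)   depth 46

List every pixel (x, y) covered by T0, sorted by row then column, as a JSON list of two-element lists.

T0:
  2·area = 28
  edge (18, 4)→(4, 12): d=(-14,8) right/bottom  bias=-1
  edge (4, 12)→(18, 2): d=(14,-10) top-left  bias=+0
  edge (18, 2)→(18, 4): d=(0,2) right/bottom  bias=-1
    (8,1)@(17, 3): e=[22,4,2] → X
    (9,1)@(19, 3): e=[6,24,-2] → .
    (7,2)@(15, 5): e=[10,12,6] → X
    (8,2)@(17, 5): e=[-6,32,2] → .
    (5,3)@(11, 7): e=[14,0,14] → X  [on edge]
    (6,3)@(13, 7): e=[-2,20,10] → .
    (7,3)@(15, 7): e=[-18,40,6] → .
    (4,4)@(9, 9): e=[2,8,18] → X
    (5,4)@(11, 9): e=[-14,28,14] → .
    (4,5)@(9, 11): e=[-26,36,18] → .
  covered (4 px):
    . . . . . . . . . . .
    . . . . . . . . X . .
    . . . . . . . X . . .
    . . . . . X . . . . .
    . . . . X . . . . . .
    . . . . . . . . . . .
    . . . . . . . . . . .
    . . . . . . . . . . .
    . . . . . . . . . . .
    . . . . . . . . . . .
T1:
  2·area = 20
  edge (8, 16)→(8, 6): d=(0,-10) top-left  bias=+0
  edge (8, 6)→(10, 16): d=(2,10) right/bottom  bias=-1
  edge (10, 16)→(8, 16): d=(-2,0) right/bottom  bias=-1
    (3,0)@(7, 1): e=[-10,0,30] → .  [on edge]
    (4,5)@(9, 11): e=[10,0,10] → .  [on edge]
    (4,6)@(9, 13): e=[10,4,6] → X
    (5,6)@(11, 13): e=[30,-16,6] → .
    (4,7)@(9, 15): e=[10,8,2] → X
    (5,7)@(11, 15): e=[30,-12,2] → .
    (4,8)@(9, 17): e=[10,12,-2] → .
  covered (2 px):
    . . . . . . . . . . .
    . . . . . . . . . . .
    . . . . . . . . . . .
    . . . . . . . . . . .
    . . . . . . . . . . .
    . . . . . . . . . . .
    . . . . X . . . . . .
    . . . . X . . . . . .
    . . . . . . . . . . .
    . . . . . . . . . . .

Result: [[8,1],[7,2],[5,3],[4,4]]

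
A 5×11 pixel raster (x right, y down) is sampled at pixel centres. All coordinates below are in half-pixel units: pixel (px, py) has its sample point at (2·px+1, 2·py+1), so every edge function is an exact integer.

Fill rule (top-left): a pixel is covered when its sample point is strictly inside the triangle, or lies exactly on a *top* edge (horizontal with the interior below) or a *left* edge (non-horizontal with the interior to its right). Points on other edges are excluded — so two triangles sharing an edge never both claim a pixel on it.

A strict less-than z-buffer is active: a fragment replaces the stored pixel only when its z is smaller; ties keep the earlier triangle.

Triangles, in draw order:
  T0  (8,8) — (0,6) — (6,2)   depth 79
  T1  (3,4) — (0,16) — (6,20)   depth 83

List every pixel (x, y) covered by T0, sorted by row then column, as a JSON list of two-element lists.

T0:
  2·area = 44
  edge (8, 8)→(0, 6): d=(-8,-2) top-left  bias=+0
  edge (0, 6)→(6, 2): d=(6,-4) top-left  bias=+0
  edge (6, 2)→(8, 8): d=(2,6) right/bottom  bias=-1
    (2,1)@(5, 3): e=[34,2,8] → █
    (3,1)@(7, 3): e=[38,10,-4] → ·
    (1,2)@(3, 5): e=[14,6,24] → █
    (3,2)@(7, 5): e=[22,22,0] → ·  [on edge]
    (1,3)@(3, 7): e=[-2,18,28] → ·
    (2,3)@(5, 7): e=[2,26,16] → █
    (3,3)@(7, 7): e=[6,34,4] → █
    (4,3)@(9, 7): e=[10,42,-8] → ·
    (2,4)@(5, 9): e=[-14,38,20] → ·
    (3,4)@(7, 9): e=[-10,46,8] → ·
    (4,5)@(9, 11): e=[-22,66,0] → ·  [on edge]
  covered (5 px):
    · · · · ·
    · · █ · ·
    · █ █ · ·
    · · █ █ ·
    · · · · ·
    · · · · ·
    · · · · ·
    · · · · ·
    · · · · ·
    · · · · ·
    · · · · ·
T1:
  2·area = 84  (B↔C swapped to make it positive)
  edge (3, 4)→(6, 20): d=(3,16) right/bottom  bias=-1
  edge (6, 20)→(0, 16): d=(-6,-4) top-left  bias=+0
  edge (0, 16)→(3, 4): d=(3,-12) top-left  bias=+0
    (1,2)@(3, 5): e=[3,78,3] → █
    (2,2)@(5, 5): e=[-29,86,27] → ·
    (1,3)@(3, 7): e=[9,66,9] → █
    (2,3)@(5, 7): e=[-23,74,33] → ·
    (1,4)@(3, 9): e=[15,54,15] → █
    (2,4)@(5, 9): e=[-17,62,39] → ·
    (1,5)@(3, 11): e=[21,42,21] → █
    (2,5)@(5, 11): e=[-11,50,45] → ·
    (0,6)@(1, 13): e=[59,22,3] → █
    (2,6)@(5, 13): e=[-5,38,51] → ·
    (0,7)@(1, 15): e=[65,10,9] → █
    (2,7)@(5, 15): e=[1,26,57] → █
  covered (12 px):
    · · · · ·
    · · · · ·
    · █ · · ·
    · █ · · ·
    · █ · · ·
    · █ · · ·
    █ █ · · ·
    █ █ █ · ·
    · █ █ · ·
    · · █ · ·
    · · · · ·

Final: [[2,1],[1,2],[2,2],[2,3],[3,3]]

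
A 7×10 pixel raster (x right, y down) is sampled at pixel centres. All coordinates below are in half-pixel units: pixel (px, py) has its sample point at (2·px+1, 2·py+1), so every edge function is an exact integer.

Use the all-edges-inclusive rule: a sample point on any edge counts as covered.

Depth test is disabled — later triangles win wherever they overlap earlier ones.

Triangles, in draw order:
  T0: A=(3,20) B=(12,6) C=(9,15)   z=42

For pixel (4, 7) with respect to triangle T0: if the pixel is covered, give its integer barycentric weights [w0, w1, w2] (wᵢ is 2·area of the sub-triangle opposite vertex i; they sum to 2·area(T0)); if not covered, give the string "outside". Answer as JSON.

T0:
  2·area = 39
  edge (3, 20)→(12, 6): d=(9,-14) inclusive
  edge (12, 6)→(9, 15): d=(-3,9) inclusive
  edge (9, 15)→(3, 20): d=(-6,5) inclusive
    (6,1)@(13, 3): e=[-13,0,52] → .  [on edge]
    (5,4)@(11, 9): e=[13,0,26] → X  [on edge]
    (6,4)@(13, 9): e=[41,-18,16] → .
    (4,5)@(9, 11): e=[3,12,24] → X
    (5,5)@(11, 11): e=[31,-6,14] → .
    (4,6)@(9, 13): e=[21,6,12] → X
    (5,6)@(11, 13): e=[49,-12,2] → .
    (3,7)@(7, 15): e=[11,18,10] → X
    (4,7)@(9, 15): e=[39,0,0] → X  [on edge]
    (5,7)@(11, 15): e=[67,-18,-10] → .
    (2,8)@(5, 17): e=[1,30,8] → X
    (3,8)@(7, 17): e=[29,12,-2] → .
  covered (6 px):
    . . . . . . .
    . . . . . . .
    . . . . . . .
    . . . . . . .
    . . . . . X .
    . . . . X . .
    . . . . X . .
    . . . X X . .
    . . X . . . .
    . . . . . . .

Result: [0,0,39]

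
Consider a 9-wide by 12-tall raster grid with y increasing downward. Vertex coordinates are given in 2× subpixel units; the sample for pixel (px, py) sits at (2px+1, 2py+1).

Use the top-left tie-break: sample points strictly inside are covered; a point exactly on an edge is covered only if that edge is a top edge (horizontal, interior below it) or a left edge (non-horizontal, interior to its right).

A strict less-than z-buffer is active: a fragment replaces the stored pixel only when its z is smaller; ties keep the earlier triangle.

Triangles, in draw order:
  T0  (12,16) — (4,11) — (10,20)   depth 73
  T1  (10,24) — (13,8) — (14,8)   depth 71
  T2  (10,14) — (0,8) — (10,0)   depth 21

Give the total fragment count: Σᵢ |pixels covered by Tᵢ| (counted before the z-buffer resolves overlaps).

T0:
  2·area = 42  (B↔C swapped to make it positive)
  edge (12, 16)→(10, 20): d=(-2,4) right/bottom  bias=-1
  edge (10, 20)→(4, 11): d=(-6,-9) top-left  bias=+0
  edge (4, 11)→(12, 16): d=(8,5) right/bottom  bias=-1
    (3,6)@(7, 13): e=[26,15,1] → █
    (4,6)@(9, 13): e=[18,33,-9] → ·
    (3,7)@(7, 15): e=[22,3,17] → █
    (4,7)@(9, 15): e=[14,21,7] → █
    (5,7)@(11, 15): e=[6,39,-3] → ·
    (3,8)@(7, 17): e=[18,-9,33] → ·
    (4,8)@(9, 17): e=[10,9,23] → █
    (5,8)@(11, 17): e=[2,27,13] → █
    (6,8)@(13, 17): e=[-6,45,3] → ·
    (4,9)@(9, 19): e=[6,-3,39] → ·
    (5,9)@(11, 19): e=[-2,15,29] → ·
  covered (5 px):
    · · · · · · · · ·
    · · · · · · · · ·
    · · · · · · · · ·
    · · · · · · · · ·
    · · · · · · · · ·
    · · · · · · · · ·
    · · · █ · · · · ·
    · · · █ █ · · · ·
    · · · · █ █ · · ·
    · · · · · · · · ·
    · · · · · · · · ·
    · · · · · · · · ·
T1:
  2·area = 16
  edge (10, 24)→(13, 8): d=(3,-16) top-left  bias=+0
  edge (13, 8)→(14, 8): d=(1,0) top-left  bias=+0
  edge (14, 8)→(10, 24): d=(-4,16) right/bottom  bias=-1
    (6,4)@(13, 9): e=[3,1,12] → █
    (7,4)@(15, 9): e=[35,1,-20] → ·
    (6,5)@(13, 11): e=[9,3,4] → █
    (7,5)@(15, 11): e=[41,3,-28] → ·
    (6,6)@(13, 13): e=[15,5,-4] → ·
    (5,9)@(11, 19): e=[1,11,4] → █
    (6,9)@(13, 19): e=[33,11,-28] → ·
    (5,10)@(11, 21): e=[7,13,-4] → ·
  covered (3 px):
    · · · · · · · · ·
    · · · · · · · · ·
    · · · · · · · · ·
    · · · · · · · · ·
    · · · · · · █ · ·
    · · · · · · █ · ·
    · · · · · · · · ·
    · · · · · · · · ·
    · · · · · · · · ·
    · · · · · █ · · ·
    · · · · · · · · ·
    · · · · · · · · ·
T2:
  2·area = 140
  edge (10, 14)→(0, 8): d=(-10,-6) top-left  bias=+0
  edge (0, 8)→(10, 0): d=(10,-8) top-left  bias=+0
  edge (10, 0)→(10, 14): d=(0,14) right/bottom  bias=-1
    (4,0)@(9, 1): e=[124,2,14] → █
    (5,0)@(11, 1): e=[136,18,-14] → ·
    (3,1)@(7, 3): e=[92,6,42] → █
    (5,1)@(11, 3): e=[116,38,-14] → ·
    (2,2)@(5, 5): e=[60,10,70] → █
    (5,2)@(11, 5): e=[96,58,-14] → ·
    (1,3)@(3, 7): e=[28,14,98] → █
    (5,3)@(11, 7): e=[76,78,-14] → ·
    (1,4)@(3, 9): e=[8,34,98] → █
    (5,4)@(11, 9): e=[56,98,-14] → ·
    (1,5)@(3, 11): e=[-12,54,98] → ·
    (2,5)@(5, 11): e=[0,70,70] → █  [on edge]
    (7,8)@(15, 17): e=[0,210,-70] → ·  [on edge]
  covered (18 px):
    · · · · █ · · · ·
    · · · █ █ · · · ·
    · · █ █ █ · · · ·
    · █ █ █ █ · · · ·
    · █ █ █ █ · · · ·
    · · █ █ █ · · · ·
    · · · · █ · · · ·
    · · · · · · · · ·
    · · · · · · · · ·
    · · · · · · · · ·
    · · · · · · · · ·
    · · · · · · · · ·

Result: 26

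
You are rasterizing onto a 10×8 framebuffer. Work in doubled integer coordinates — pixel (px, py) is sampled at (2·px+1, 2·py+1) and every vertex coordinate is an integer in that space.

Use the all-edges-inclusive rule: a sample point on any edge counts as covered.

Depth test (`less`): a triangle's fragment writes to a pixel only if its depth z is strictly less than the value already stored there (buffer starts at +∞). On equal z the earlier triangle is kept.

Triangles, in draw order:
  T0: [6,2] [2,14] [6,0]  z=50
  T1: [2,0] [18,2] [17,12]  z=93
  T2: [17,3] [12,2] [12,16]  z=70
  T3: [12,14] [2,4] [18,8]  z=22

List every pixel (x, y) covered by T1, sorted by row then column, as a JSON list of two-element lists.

T0:
  2·area = 8
  edge (6, 2)→(2, 14): d=(-4,12) inclusive
  edge (2, 14)→(6, 0): d=(4,-14) inclusive
  edge (6, 0)→(6, 2): d=(0,2) inclusive
    (2,2)@(5, 5): e=[0,6,2] → #  [on edge]
    (3,2)@(7, 5): e=[-24,34,-2] → ·
    (2,3)@(5, 7): e=[-8,14,2] → ·
    (1,5)@(3, 11): e=[0,2,6] → #  [on edge]
    (2,5)@(5, 11): e=[-24,30,2] → ·
    (1,6)@(3, 13): e=[-8,10,6] → ·
  covered (2 px):
    · · · · · · · · · ·
    · · · · · · · · · ·
    · · # · · · · · · ·
    · · · · · · · · · ·
    · · · · · · · · · ·
    · # · · · · · · · ·
    · · · · · · · · · ·
    · · · · · · · · · ·
T1:
  2·area = 162
  edge (2, 0)→(18, 2): d=(16,2) inclusive
  edge (18, 2)→(17, 12): d=(-1,10) inclusive
  edge (17, 12)→(2, 0): d=(-15,-12) inclusive
    (2,0)@(5, 1): e=[10,131,21] → #
    (3,0)@(7, 1): e=[6,111,45] → #
    (4,0)@(9, 1): e=[2,91,69] → #
    (5,0)@(11, 1): e=[-2,71,93] → ·
    (2,1)@(5, 3): e=[42,129,-9] → ·
    (3,1)@(7, 3): e=[38,109,15] → #
    (5,1)@(11, 3): e=[30,69,63] → #
    (6,1)@(13, 3): e=[26,49,87] → #
    (7,1)@(15, 3): e=[22,29,111] → #
    (8,1)@(17, 3): e=[18,9,135] → #
    (9,1)@(19, 3): e=[14,-11,159] → ·
    (3,2)@(7, 5): e=[70,107,-15] → ·
  covered (21 px):
    · · # # # · · · · ·
    · · · # # # # # # ·
    · · · · # # # # # ·
    · · · · · # # # # ·
    · · · · · · · # # ·
    · · · · · · · · # ·
    · · · · · · · · · ·
    · · · · · · · · · ·
T2:
  2·area = 70  (B↔C swapped to make it positive)
  edge (17, 3)→(12, 16): d=(-5,13) inclusive
  edge (12, 16)→(12, 2): d=(0,-14) inclusive
  edge (12, 2)→(17, 3): d=(5,1) inclusive
    (3,0)@(7, 1): e=[140,-70,0] → ·  [on edge]
    (6,1)@(13, 3): e=[52,14,4] → #
    (7,1)@(15, 3): e=[26,42,2] → #
    (8,1)@(17, 3): e=[0,70,0] → #  [on edge]
    (9,1)@(19, 3): e=[-26,98,-2] → ·
    (6,2)@(13, 5): e=[42,14,14] → #
    (8,2)@(17, 5): e=[-10,70,10] → ·
    (6,3)@(13, 7): e=[32,14,24] → #
    (8,3)@(17, 7): e=[-20,70,20] → ·
    (6,4)@(13, 9): e=[22,14,34] → #
    (7,4)@(15, 9): e=[-4,42,32] → ·
    (6,5)@(13, 11): e=[12,14,44] → #
  covered (10 px):
    · · · · · · · · · ·
    · · · · · · # # # ·
    · · · · · · # # · ·
    · · · · · · # # · ·
    · · · · · · # · · ·
    · · · · · · # · · ·
    · · · · · · # · · ·
    · · · · · · · · · ·
T3:
  2·area = 120
  edge (12, 14)→(2, 4): d=(-10,-10) inclusive
  edge (2, 4)→(18, 8): d=(16,4) inclusive
  edge (18, 8)→(12, 14): d=(-6,6) inclusive
    (0,1)@(1, 3): e=[0,-12,132] → ·  [on edge]
    (1,2)@(3, 5): e=[0,12,108] → #  [on edge]
    (2,2)@(5, 5): e=[20,4,96] → #
    (3,2)@(7, 5): e=[40,-4,84] → ·
    (1,3)@(3, 7): e=[-20,44,96] → ·
    (2,3)@(5, 7): e=[0,36,84] → #  [on edge]
    (3,3)@(7, 7): e=[20,28,72] → #
    (4,3)@(9, 7): e=[40,20,60] → #
    (5,3)@(11, 7): e=[60,12,48] → #
    (6,3)@(13, 7): e=[80,4,36] → #
    (7,3)@(15, 7): e=[100,-4,24] → ·
    (9,3)@(19, 7): e=[140,-20,0] → ·  [on edge]
    (3,4)@(7, 9): e=[0,60,60] → #  [on edge]
    (8,4)@(17, 9): e=[100,20,0] → #  [on edge]
    (4,5)@(9, 11): e=[0,84,36] → #  [on edge]
    (7,5)@(15, 11): e=[60,60,0] → #  [on edge]
    (5,6)@(11, 13): e=[0,108,12] → #  [on edge]
    (6,6)@(13, 13): e=[20,100,0] → #  [on edge]
    (5,7)@(11, 15): e=[-20,140,0] → ·  [on edge]
    (6,7)@(13, 15): e=[0,132,-12] → ·  [on edge]
  covered (19 px):
    · · · · · · · · · ·
    · · · · · · · · · ·
    · # # · · · · · · ·
    · · # # # # # · · ·
    · · · # # # # # # ·
    · · · · # # # # · ·
    · · · · · # # · · ·
    · · · · · · · · · ·

Final: [[2,0],[3,0],[4,0],[3,1],[4,1],[5,1],[6,1],[7,1],[8,1],[4,2],[5,2],[6,2],[7,2],[8,2],[5,3],[6,3],[7,3],[8,3],[7,4],[8,4],[8,5]]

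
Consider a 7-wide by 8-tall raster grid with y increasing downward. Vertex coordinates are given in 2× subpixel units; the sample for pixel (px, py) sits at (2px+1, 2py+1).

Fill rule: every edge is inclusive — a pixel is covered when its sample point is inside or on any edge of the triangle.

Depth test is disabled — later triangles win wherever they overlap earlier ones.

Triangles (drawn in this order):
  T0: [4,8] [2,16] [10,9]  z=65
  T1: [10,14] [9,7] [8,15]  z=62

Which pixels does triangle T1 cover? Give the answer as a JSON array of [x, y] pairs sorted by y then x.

T0:
  2·area = 50  (B↔C swapped to make it positive)
  edge (4, 8)→(10, 9): d=(6,1) inclusive
  edge (10, 9)→(2, 16): d=(-8,7) inclusive
  edge (2, 16)→(4, 8): d=(2,-8) inclusive
    (2,4)@(5, 9): e=[5,35,10] → █
    (3,4)@(7, 9): e=[3,21,26] → █
    (4,4)@(9, 9): e=[1,7,42] → █
    (5,4)@(11, 9): e=[-1,-7,58] → ·
    (2,5)@(5, 11): e=[17,19,14] → █
    (4,5)@(9, 11): e=[13,-9,46] → ·
    (1,6)@(3, 13): e=[31,17,2] → █
    (3,6)@(7, 13): e=[27,-11,34] → ·
    (1,7)@(3, 15): e=[43,1,6] → █
    (2,7)@(5, 15): e=[41,-13,22] → ·
  covered (8 px):
    · · · · · · ·
    · · · · · · ·
    · · · · · · ·
    · · · · · · ·
    · · █ █ █ · ·
    · · █ █ · · ·
    · █ █ · · · ·
    · █ · · · · ·
T1:
  2·area = 15  (B↔C swapped to make it positive)
  edge (10, 14)→(8, 15): d=(-2,1) inclusive
  edge (8, 15)→(9, 7): d=(1,-8) inclusive
  edge (9, 7)→(10, 14): d=(1,7) inclusive
    (4,3)@(9, 7): e=[15,0,0] → █  [on edge]
    (5,3)@(11, 7): e=[13,16,-14] → ·
    (4,4)@(9, 9): e=[11,2,2] → █
    (5,4)@(11, 9): e=[9,18,-12] → ·
    (4,5)@(9, 11): e=[7,4,4] → █
    (5,5)@(11, 11): e=[5,20,-10] → ·
    (4,6)@(9, 13): e=[3,6,6] → █
    (5,6)@(11, 13): e=[1,22,-8] → ·
    (4,7)@(9, 15): e=[-1,8,8] → ·
  covered (4 px):
    · · · · · · ·
    · · · · · · ·
    · · · · · · ·
    · · · · █ · ·
    · · · · █ · ·
    · · · · █ · ·
    · · · · █ · ·
    · · · · · · ·

Answer: [[4,3],[4,4],[4,5],[4,6]]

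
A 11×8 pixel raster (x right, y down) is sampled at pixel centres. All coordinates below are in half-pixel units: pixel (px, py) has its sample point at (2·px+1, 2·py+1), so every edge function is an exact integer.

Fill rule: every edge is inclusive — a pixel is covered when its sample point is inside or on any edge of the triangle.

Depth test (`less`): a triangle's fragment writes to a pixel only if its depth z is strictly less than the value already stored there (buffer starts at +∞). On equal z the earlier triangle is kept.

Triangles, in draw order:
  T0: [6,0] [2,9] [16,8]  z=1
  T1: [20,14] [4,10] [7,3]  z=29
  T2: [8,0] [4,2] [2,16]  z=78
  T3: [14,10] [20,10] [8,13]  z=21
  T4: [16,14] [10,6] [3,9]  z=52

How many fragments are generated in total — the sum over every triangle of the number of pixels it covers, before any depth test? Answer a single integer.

T0:
  2·area = 122  (B↔C swapped to make it positive)
  edge (6, 0)→(16, 8): d=(10,8) inclusive
  edge (16, 8)→(2, 9): d=(-14,1) inclusive
  edge (2, 9)→(6, 0): d=(4,-9) inclusive
    (3,0)@(7, 1): e=[2,107,13] → #
    (4,0)@(9, 1): e=[-14,105,31] → ·
    (2,1)@(5, 3): e=[38,81,3] → #
    (4,1)@(9, 3): e=[6,77,39] → #
    (5,1)@(11, 3): e=[-10,75,57] → ·
    (2,2)@(5, 5): e=[58,53,11] → #
    (5,2)@(11, 5): e=[10,47,65] → #
    (6,2)@(13, 5): e=[-6,45,83] → ·
    (1,3)@(3, 7): e=[94,27,1] → #
    (6,3)@(13, 7): e=[14,17,91] → #
    (7,3)@(15, 7): e=[-2,15,109] → ·
    (1,4)@(3, 9): e=[114,-1,9] → ·
  covered (14 px):
    · · · # · · · · · · ·
    · · # # # · · · · · ·
    · · # # # # · · · · ·
    · # # # # # # · · · ·
    · · · · · · · · · · ·
    · · · · · · · · · · ·
    · · · · · · · · · · ·
    · · · · · · · · · · ·
T1:
  2·area = 124
  edge (20, 14)→(4, 10): d=(-16,-4) inclusive
  edge (4, 10)→(7, 3): d=(3,-7) inclusive
  edge (7, 3)→(20, 14): d=(13,11) inclusive
    (3,1)@(7, 3): e=[124,0,0] → #  [on edge]
    (4,1)@(9, 3): e=[132,14,-22] → ·
    (3,2)@(7, 5): e=[92,6,26] → #
    (4,2)@(9, 5): e=[100,20,4] → #
    (5,2)@(11, 5): e=[108,34,-18] → ·
    (3,3)@(7, 7): e=[60,12,52] → #
    (5,3)@(11, 7): e=[76,40,8] → #
    (6,3)@(13, 7): e=[84,54,-14] → ·
    (2,4)@(5, 9): e=[20,4,100] → #
    (6,4)@(13, 9): e=[52,60,12] → #
    (7,4)@(15, 9): e=[60,74,-10] → ·
    (2,5)@(5, 11): e=[-12,10,126] → ·
  covered (16 px):
    · · · · · · · · · · ·
    · · · # · · · · · · ·
    · · · # # · · · · · ·
    · · · # # # · · · · ·
    · · # # # # # · · · ·
    · · · · # # # # · · ·
    · · · · · · · · # · ·
    · · · · · · · · · · ·
T2:
  2·area = 52  (B↔C swapped to make it positive)
  edge (8, 0)→(2, 16): d=(-6,16) inclusive
  edge (2, 16)→(4, 2): d=(2,-14) inclusive
  edge (4, 2)→(8, 0): d=(4,-2) inclusive
    (3,0)@(7, 1): e=[10,40,2] → #
    (4,0)@(9, 1): e=[-22,68,6] → ·
    (2,1)@(5, 3): e=[30,16,6] → #
    (3,1)@(7, 3): e=[-2,44,10] → ·
    (2,2)@(5, 5): e=[18,20,14] → #
    (3,2)@(7, 5): e=[-14,48,18] → ·
    (2,3)@(5, 7): e=[6,24,22] → #
    (3,3)@(7, 7): e=[-26,52,26] → ·
    (1,4)@(3, 9): e=[26,0,26] → #  [on edge]
    (2,4)@(5, 9): e=[-6,28,30] → ·
    (1,5)@(3, 11): e=[14,4,34] → #
    (2,5)@(5, 11): e=[-18,32,38] → ·
  covered (7 px):
    · · · # · · · · · · ·
    · · # · · · · · · · ·
    · · # · · · · · · · ·
    · · # · · · · · · · ·
    · # · · · · · · · · ·
    · # · · · · · · · · ·
    · # · · · · · · · · ·
    · · · · · · · · · · ·
T3:
  2·area = 18
  edge (14, 10)→(20, 10): d=(6,0) inclusive
  edge (20, 10)→(8, 13): d=(-12,3) inclusive
  edge (8, 13)→(14, 10): d=(6,-3) inclusive
    (6,5)@(13, 11): e=[6,9,3] → #
    (7,5)@(15, 11): e=[6,3,9] → #
    (8,5)@(17, 11): e=[6,-3,15] → ·
    (6,6)@(13, 13): e=[18,-15,15] → ·
    (7,6)@(15, 13): e=[18,-21,21] → ·
  covered (2 px):
    · · · · · · · · · · ·
    · · · · · · · · · · ·
    · · · · · · · · · · ·
    · · · · · · · · · · ·
    · · · · · · · · · · ·
    · · · · · · # # · · ·
    · · · · · · · · · · ·
    · · · · · · · · · · ·
T4:
  2·area = 74  (B↔C swapped to make it positive)
  edge (16, 14)→(3, 9): d=(-13,-5) inclusive
  edge (3, 9)→(10, 6): d=(7,-3) inclusive
  edge (10, 6)→(16, 14): d=(6,8) inclusive
    (8,1)@(17, 3): e=[148,0,-74] → ·  [on edge]
    (4,3)@(9, 7): e=[56,4,14] → #
    (5,3)@(11, 7): e=[66,10,-2] → ·
    (1,4)@(3, 9): e=[0,0,74] → #  [on edge]
    (2,4)@(5, 9): e=[10,6,58] → #
    (3,4)@(7, 9): e=[20,12,42] → #
    (5,4)@(11, 9): e=[40,24,10] → #
    (6,4)@(13, 9): e=[50,30,-6] → ·
    (1,5)@(3, 11): e=[-26,14,86] → ·
    (2,5)@(5, 11): e=[-16,20,70] → ·
    (3,5)@(7, 11): e=[-6,26,54] → ·
    (4,5)@(9, 11): e=[4,32,38] → #
  covered (10 px):
    · · · · · · · · · · ·
    · · · · · · · · · · ·
    · · · · · · · · · · ·
    · · · · # · · · · · ·
    · # # # # # · · · · ·
    · · · · # # # · · · ·
    · · · · · · · # · · ·
    · · · · · · · · · · ·

Result: 49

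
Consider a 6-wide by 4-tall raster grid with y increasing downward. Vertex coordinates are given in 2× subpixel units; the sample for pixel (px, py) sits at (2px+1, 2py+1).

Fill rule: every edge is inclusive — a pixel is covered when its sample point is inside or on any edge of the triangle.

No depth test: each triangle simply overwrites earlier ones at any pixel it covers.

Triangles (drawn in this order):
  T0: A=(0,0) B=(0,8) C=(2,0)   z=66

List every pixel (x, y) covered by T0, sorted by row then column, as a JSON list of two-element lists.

T0:
  2·area = 16  (B↔C swapped to make it positive)
  edge (0, 0)→(2, 0): d=(2,0) inclusive
  edge (2, 0)→(0, 8): d=(-2,8) inclusive
  edge (0, 8)→(0, 0): d=(0,-8) inclusive
    (0,0)@(1, 1): e=[2,6,8] → █
    (1,0)@(3, 1): e=[2,-10,24] → ·
    (0,1)@(1, 3): e=[6,2,8] → █
    (1,1)@(3, 3): e=[6,-14,24] → ·
    (0,2)@(1, 5): e=[10,-2,8] → ·
  covered (2 px):
    █ · · · · ·
    █ · · · · ·
    · · · · · ·
    · · · · · ·

Final: [[0,0],[0,1]]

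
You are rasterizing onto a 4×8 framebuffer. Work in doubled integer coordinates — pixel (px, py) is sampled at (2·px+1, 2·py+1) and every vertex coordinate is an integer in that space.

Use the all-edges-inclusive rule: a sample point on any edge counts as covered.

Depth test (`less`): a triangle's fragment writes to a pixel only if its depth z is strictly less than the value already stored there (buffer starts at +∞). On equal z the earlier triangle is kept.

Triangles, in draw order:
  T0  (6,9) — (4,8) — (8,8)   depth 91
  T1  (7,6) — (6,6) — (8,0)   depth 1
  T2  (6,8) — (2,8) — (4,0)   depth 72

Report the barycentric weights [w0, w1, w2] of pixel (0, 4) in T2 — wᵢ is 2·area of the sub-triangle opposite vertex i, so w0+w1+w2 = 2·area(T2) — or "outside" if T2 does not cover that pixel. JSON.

T0:
  2·area = 4
  edge (6, 9)→(4, 8): d=(-2,-1) inclusive
  edge (4, 8)→(8, 8): d=(4,0) inclusive
  edge (8, 8)→(6, 9): d=(-2,1) inclusive
  covered (0 px):
    · · · ·
    · · · ·
    · · · ·
    · · · ·
    · · · ·
    · · · ·
    · · · ·
    · · · ·
T1:
  2·area = 6
  edge (7, 6)→(6, 6): d=(-1,0) inclusive
  edge (6, 6)→(8, 0): d=(2,-6) inclusive
  edge (8, 0)→(7, 6): d=(-1,6) inclusive
    (3,1)@(7, 3): e=[3,0,3] → #  [on edge]
    (3,2)@(7, 5): e=[1,4,1] → #
    (3,3)@(7, 7): e=[-1,8,-1] → ·
    (2,4)@(5, 9): e=[-3,0,9] → ·  [on edge]
    (1,7)@(3, 15): e=[-9,0,15] → ·  [on edge]
  covered (2 px):
    · · · ·
    · · · #
    · · · #
    · · · ·
    · · · ·
    · · · ·
    · · · ·
    · · · ·
T2:
  2·area = 32
  edge (6, 8)→(2, 8): d=(-4,0) inclusive
  edge (2, 8)→(4, 0): d=(2,-8) inclusive
  edge (4, 0)→(6, 8): d=(2,8) inclusive
    (1,2)@(3, 5): e=[12,2,18] → #
    (2,2)@(5, 5): e=[12,18,2] → #
    (3,2)@(7, 5): e=[12,34,-14] → ·
    (1,3)@(3, 7): e=[4,6,22] → #
    (3,3)@(7, 7): e=[4,38,-10] → ·
    (1,4)@(3, 9): e=[-4,10,26] → ·
    (2,4)@(5, 9): e=[-4,26,10] → ·
  covered (4 px):
    · · · ·
    · · · ·
    · # # ·
    · # # ·
    · · · ·
    · · · ·
    · · · ·
    · · · ·

Answer: "outside"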